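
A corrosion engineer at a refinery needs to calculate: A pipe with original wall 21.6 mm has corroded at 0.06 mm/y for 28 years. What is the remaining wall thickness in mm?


Remaining wall = original − CR × time
t = 21.6 − 0.06*28 = 21.6 − 1.68 = 19.92 mm

19.92 mm


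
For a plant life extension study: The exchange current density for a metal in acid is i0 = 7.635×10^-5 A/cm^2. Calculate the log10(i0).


i0 = 7.635×10^-5 A/cm^2
log10(i0) = -4.117

-4.117


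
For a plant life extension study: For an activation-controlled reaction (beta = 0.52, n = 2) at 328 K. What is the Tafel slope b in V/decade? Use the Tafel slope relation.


Apply the Tafel slope relation: b = 2.303*R*T/(beta*n*F)
Numerator: 2.303 * 8.314 * 328 = 6280.26
Denominator: 0.52 * 2 * 96485 = 100344.4
b = 6280.26 / 100344.4 = 0.063 V/decade

0.063 V/decade


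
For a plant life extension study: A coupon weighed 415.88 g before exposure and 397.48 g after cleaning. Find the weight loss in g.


Weight loss = initial − final
WL = 415.88 − 397.48 = 18.4 g

18.4 g


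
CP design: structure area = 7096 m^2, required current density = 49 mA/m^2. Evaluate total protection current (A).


I = area * current density, then convert mA → A (÷1000)
I = 7096 * 49 / 1000 = 347.7 A

347.7 A


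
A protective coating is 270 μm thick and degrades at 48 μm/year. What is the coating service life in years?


Service life = thickness / degradation rate
Life = 270 / 48 = 5.6 years

5.6 years


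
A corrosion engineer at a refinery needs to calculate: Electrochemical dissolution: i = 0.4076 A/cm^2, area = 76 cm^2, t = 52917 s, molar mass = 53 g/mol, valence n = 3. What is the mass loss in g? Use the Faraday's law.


Apply Faraday's law: m = i*A*t*M / (n*F)
Total charge passed Q = i*A*t = 0.4076*76*52917 = 1639241.6592 C
m = Q*M/(n*F) = 1639241.6592*53/(3*96485) = 300.1496 g

300.1496 g


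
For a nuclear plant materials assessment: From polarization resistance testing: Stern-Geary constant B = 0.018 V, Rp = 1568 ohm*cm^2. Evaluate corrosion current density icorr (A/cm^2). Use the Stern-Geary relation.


Apply the Stern-Geary relation: icorr = B / Rp
icorr = 0.018 / 1568 = 1.148×10^-5 A/cm^2

1.148×10^-5 A/cm^2


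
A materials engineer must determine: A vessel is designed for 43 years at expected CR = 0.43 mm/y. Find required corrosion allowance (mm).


Corrosion allowance = CR × design life
CA = 0.43 * 43 = 18.49 mm

18.49 mm


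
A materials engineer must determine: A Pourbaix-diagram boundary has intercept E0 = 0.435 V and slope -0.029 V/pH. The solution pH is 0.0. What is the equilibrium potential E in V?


Apply the Pourbaix line equation: E = E0 + slope*pH
E = 0.435 + (-0.029)*0.0 = 0.435 + (0) = 0.435 V
Rounded to 4 decimal places: E = 0.4350 V

0.4350 V


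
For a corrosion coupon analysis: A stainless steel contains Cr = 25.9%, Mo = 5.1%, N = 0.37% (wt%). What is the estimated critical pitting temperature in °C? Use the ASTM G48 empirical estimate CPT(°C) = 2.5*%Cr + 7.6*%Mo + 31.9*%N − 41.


Apply the ASTM G48 empirical CPT estimate: CPT(°C) = 2.5*%Cr + 7.6*%Mo + 31.9*%N − 41
2.5*25.9 = 64.75; 7.6*5.1 = 38.76; 31.9*0.37 = 11.803
CPT = 64.75 + 38.76 + 11.803 − 41 = 74.313 °C
Rounded to 0.1 °C: CPT ≈ 74.3 °C

74.3 °C


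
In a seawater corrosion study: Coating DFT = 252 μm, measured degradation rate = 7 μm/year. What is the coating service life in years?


Service life = thickness / degradation rate
Life = 252 / 7 = 36.0 years

36.0 years


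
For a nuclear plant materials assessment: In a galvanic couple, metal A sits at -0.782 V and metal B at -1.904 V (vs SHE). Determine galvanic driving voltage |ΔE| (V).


Driving voltage is the absolute potential difference.
|ΔE| = |-0.782 − (-1.904)| = 1.122 V

1.122 V


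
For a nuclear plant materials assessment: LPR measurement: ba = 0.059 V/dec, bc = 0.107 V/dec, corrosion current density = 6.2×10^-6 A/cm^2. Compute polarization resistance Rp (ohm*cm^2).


Apply the Stern-Geary equation: Rp = ba*bc / (2.303*icorr*(ba+bc))
ba*bc = 0.059*0.107 = 0.006313
ba+bc = 0.166; 2.303*icorr*(ba+bc) = 2.303*6.2×10^-6*0.166 = 2.3702476×10^-6
Rp = 0.006313 / 2.3702476×10^-6 = 2663.4 ohm*cm^2

2663.4 ohm*cm^2


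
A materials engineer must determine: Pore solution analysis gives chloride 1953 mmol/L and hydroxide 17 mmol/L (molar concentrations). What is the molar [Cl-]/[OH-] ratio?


Threshold parameter = [Cl-] / [OH-] (molar basis; both in mmol/L, so units cancel)
Ratio = 1953 / 17 = 114.88

114.88


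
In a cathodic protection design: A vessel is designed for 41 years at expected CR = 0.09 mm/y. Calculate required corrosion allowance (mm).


Corrosion allowance = CR × design life
CA = 0.09 * 41 = 3.69 mm

3.69 mm


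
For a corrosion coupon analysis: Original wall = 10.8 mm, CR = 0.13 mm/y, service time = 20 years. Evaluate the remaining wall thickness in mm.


Remaining wall = original − CR × time
t = 10.8 − 0.13*20 = 10.8 − 2.6 = 8.2 mm

8.2 mm


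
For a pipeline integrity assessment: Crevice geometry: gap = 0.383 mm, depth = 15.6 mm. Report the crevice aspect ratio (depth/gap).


Aspect ratio = depth / gap
Ratio = 15.6 / 0.383 = 40.7

40.7


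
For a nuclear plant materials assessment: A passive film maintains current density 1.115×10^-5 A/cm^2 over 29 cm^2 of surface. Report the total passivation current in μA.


I = i_pass * A, then convert A → μA (×10^6)
I = 1.115×10^-5 * 29 * 10^6 = 323.35 μA

323.35 μA


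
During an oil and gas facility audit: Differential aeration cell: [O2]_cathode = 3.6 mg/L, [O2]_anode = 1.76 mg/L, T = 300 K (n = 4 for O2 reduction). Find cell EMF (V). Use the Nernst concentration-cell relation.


Apply the Nernst concentration-cell relation: E = (RT/nF)*ln(C_cathode/C_anode)
RT/nF = 8.314*300/(4*96485) = 0.00646266 V
ln(3.6/1.76) = 0.71562
E = 0.00646266 * 0.71562 = 0.00462 V

0.00462 V


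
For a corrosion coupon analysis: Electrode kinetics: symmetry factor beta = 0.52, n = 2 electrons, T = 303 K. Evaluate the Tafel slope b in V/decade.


Apply the Tafel slope relation: b = 2.303*R*T/(beta*n*F)
Numerator: 2.303 * 8.314 * 303 = 5801.58
Denominator: 0.52 * 2 * 96485 = 100344.4
b = 5801.58 / 100344.4 = 0.0578 V/decade

0.0578 V/decade


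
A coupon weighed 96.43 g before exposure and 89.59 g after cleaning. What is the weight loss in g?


Weight loss = initial − final
WL = 96.43 − 89.59 = 6.84 g

6.84 g


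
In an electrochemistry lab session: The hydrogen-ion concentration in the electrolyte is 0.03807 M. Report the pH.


pH = −log10[H+]
pH = −log10(0.03807) = 1.42

1.42


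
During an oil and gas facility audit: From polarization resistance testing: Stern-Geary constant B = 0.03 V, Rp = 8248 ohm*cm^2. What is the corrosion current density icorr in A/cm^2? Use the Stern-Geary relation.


Apply the Stern-Geary relation: icorr = B / Rp
icorr = 0.03 / 8248 = 3.637×10^-6 A/cm^2

3.637×10^-6 A/cm^2


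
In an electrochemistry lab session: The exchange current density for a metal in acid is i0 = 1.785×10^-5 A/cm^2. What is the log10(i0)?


i0 = 1.785×10^-5 A/cm^2
log10(i0) = -4.748

-4.748


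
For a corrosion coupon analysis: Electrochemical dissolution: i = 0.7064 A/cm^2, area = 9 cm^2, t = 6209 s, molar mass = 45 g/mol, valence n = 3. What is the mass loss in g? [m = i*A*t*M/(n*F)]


Apply Faraday's law: m = i*A*t*M / (n*F)
Total charge passed Q = i*A*t = 0.7064*9*6209 = 39474.3384 C
m = Q*M/(n*F) = 39474.3384*45/(3*96485) = 6.137 g

6.137 g


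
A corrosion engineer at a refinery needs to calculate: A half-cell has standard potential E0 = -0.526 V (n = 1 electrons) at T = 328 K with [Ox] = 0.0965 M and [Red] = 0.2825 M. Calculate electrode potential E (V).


Apply the Nernst equation: E = E0 + (RT/nF)*ln([Ox]/[Red])
Step 1: RT/nF = 8.314*328/(1*96485) = 0.02826338 V
Step 2: [Ox]/[Red] = 0.0965/0.2825 = 0.341593
Step 3: ln(0.341593) = -1.074135
Step 4: correction = 0.02826338 * -1.074135 = -0.03 V
E = -0.526 + -0.03 = -0.556 V

-0.556 V


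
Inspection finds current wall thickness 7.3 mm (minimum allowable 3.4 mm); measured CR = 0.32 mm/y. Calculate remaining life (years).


Apply the remaining-life relation: RL = (t_current − t_min) / CR
RL = (7.3 − 3.4) / 0.32 = 3.9 / 0.32 = 12.2 years

12.2 years


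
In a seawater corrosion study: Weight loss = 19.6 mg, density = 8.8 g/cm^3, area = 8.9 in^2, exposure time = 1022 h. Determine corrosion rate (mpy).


Apply the mpy weight-loss relation: CR = 534 * W / (D * A * T)
Numerator: 534 * 19.6 = 10466.4
Denominator: 8.8 * 8.9 * 1022 = 80043.04
CR = 10466.4 / 80043.04 = 0.1308 mpy

0.1308 mpy


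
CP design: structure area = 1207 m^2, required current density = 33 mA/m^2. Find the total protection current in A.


I = area * current density, then convert mA → A (÷1000)
I = 1207 * 33 / 1000 = 39.83 A

39.83 A


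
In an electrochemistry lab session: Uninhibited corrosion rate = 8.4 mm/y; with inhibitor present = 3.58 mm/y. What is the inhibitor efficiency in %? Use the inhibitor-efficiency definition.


Apply the inhibitor-efficiency definition: IE = (CR_blank − CR_inh)/CR_blank × 100
IE = (8.4 − 3.58) / 8.4 × 100
IE = 4.82 / 8.4 × 100 = 57.4 %

57.4 %


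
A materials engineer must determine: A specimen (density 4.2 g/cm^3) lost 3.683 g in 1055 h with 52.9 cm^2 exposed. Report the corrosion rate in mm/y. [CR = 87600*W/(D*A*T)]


Apply the mm/y weight-loss relation: CR = 87600 * W / (D * A * T)
Numerator: 87600 * 3.683 = 322630.8
Denominator: 4.2 * 52.9 * 1055 = 234399.9
CR = 322630.8 / 234399.9 = 1.3764 mm/y

1.3764 mm/y


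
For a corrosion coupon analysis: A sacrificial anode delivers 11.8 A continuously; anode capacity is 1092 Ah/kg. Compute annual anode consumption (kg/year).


Annual consumption = current * hours per year / capacity
Rate = 11.8 * 8760 / 1092 = 94.7 kg/year

94.7 kg/year


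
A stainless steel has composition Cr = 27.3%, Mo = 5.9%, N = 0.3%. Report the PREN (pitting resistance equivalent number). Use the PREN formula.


Apply the PREN formula: PREN = Cr + 3.3*Mo + 16*N
PREN = 27.3 + 3.3*5.9 + 16*0.3
PREN = 27.3 + 19.47 + 4.8 = 51.57

51.57


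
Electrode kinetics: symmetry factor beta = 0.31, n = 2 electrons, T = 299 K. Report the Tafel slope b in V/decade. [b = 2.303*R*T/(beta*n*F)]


Apply the Tafel slope relation: b = 2.303*R*T/(beta*n*F)
Numerator: 2.303 * 8.314 * 299 = 5725.0
Denominator: 0.31 * 2 * 96485 = 59820.7
b = 5725.0 / 59820.7 = 0.0957 V/decade

0.0957 V/decade


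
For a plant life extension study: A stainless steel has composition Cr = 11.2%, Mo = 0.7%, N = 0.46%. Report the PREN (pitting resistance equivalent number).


Apply the PREN formula: PREN = Cr + 3.3*Mo + 16*N
PREN = 11.2 + 3.3*0.7 + 16*0.46
PREN = 11.2 + 2.31 + 7.36 = 20.87

20.87


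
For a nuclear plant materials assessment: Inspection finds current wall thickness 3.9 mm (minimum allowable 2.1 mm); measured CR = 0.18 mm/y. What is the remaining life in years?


Apply the remaining-life relation: RL = (t_current − t_min) / CR
RL = (3.9 − 2.1) / 0.18 = 1.8 / 0.18 = 10.0 years

10.0 years


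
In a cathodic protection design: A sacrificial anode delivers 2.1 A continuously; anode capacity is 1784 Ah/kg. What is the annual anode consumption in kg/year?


Annual consumption = current * hours per year / capacity
Rate = 2.1 * 8760 / 1784 = 10.3 kg/year

10.3 kg/year


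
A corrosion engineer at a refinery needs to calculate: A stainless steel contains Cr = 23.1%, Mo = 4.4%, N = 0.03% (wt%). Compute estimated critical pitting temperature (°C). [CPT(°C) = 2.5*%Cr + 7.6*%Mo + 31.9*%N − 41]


Apply the ASTM G48 empirical CPT estimate: CPT(°C) = 2.5*%Cr + 7.6*%Mo + 31.9*%N − 41
2.5*23.1 = 57.75; 7.6*4.4 = 33.44; 31.9*0.03 = 0.957
CPT = 57.75 + 33.44 + 0.957 − 41 = 51.147 °C
Rounded to 0.1 °C: CPT ≈ 51.1 °C

51.1 °C


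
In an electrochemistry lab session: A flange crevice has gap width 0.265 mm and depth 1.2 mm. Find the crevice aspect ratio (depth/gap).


Aspect ratio = depth / gap
Ratio = 1.2 / 0.265 = 4.5

4.5


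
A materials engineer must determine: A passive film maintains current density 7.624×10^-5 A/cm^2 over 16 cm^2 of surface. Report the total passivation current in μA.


I = i_pass * A, then convert A → μA (×10^6)
I = 7.624×10^-5 * 16 * 10^6 = 1219.84 μA

1219.84 μA


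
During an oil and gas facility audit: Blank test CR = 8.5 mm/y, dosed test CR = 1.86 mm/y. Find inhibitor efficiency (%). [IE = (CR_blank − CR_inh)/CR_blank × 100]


Apply the inhibitor-efficiency definition: IE = (CR_blank − CR_inh)/CR_blank × 100
IE = (8.5 − 1.86) / 8.5 × 100
IE = 6.64 / 8.5 × 100 = 78.1 %

78.1 %


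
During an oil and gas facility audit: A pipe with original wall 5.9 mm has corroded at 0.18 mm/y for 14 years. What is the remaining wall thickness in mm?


Remaining wall = original − CR × time
t = 5.9 − 0.18*14 = 5.9 − 2.52 = 3.38 mm

3.38 mm


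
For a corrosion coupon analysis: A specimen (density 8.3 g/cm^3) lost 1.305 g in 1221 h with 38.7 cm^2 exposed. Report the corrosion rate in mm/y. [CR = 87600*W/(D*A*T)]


Apply the mm/y weight-loss relation: CR = 87600 * W / (D * A * T)
Numerator: 87600 * 1.305 = 114318.0
Denominator: 8.3 * 38.7 * 1221 = 392197.41
CR = 114318.0 / 392197.41 = 0.291481 mm/y

0.291481 mm/y


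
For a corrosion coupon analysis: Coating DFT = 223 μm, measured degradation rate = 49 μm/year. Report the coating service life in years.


Service life = thickness / degradation rate
Life = 223 / 49 = 4.6 years

4.6 years


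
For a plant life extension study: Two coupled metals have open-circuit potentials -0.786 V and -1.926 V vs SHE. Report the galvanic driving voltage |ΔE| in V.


Driving voltage is the absolute potential difference.
|ΔE| = |-0.786 − (-1.926)| = 1.14 V

1.14 V


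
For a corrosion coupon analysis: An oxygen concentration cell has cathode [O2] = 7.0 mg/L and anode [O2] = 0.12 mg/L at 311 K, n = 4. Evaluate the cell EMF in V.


Apply the Nernst concentration-cell relation: E = (RT/nF)*ln(C_cathode/C_anode)
RT/nF = 8.314*311/(4*96485) = 0.00669963 V
ln(7.0/0.12) = 4.06617
E = 0.00669963 * 4.06617 = 0.02724 V

0.02724 V


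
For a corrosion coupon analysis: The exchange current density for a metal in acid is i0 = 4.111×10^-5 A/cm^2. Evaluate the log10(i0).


i0 = 4.111×10^-5 A/cm^2
log10(i0) = -4.386

-4.386


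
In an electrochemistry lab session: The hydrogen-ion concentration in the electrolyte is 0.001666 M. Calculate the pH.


pH = −log10[H+]
pH = −log10(0.001666) = 2.78

2.78


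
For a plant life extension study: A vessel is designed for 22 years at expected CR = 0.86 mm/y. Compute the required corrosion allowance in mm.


Corrosion allowance = CR × design life
CA = 0.86 * 22 = 18.92 mm

18.92 mm


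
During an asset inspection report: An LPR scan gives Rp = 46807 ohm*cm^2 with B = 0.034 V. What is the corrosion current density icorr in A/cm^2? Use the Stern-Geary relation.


Apply the Stern-Geary relation: icorr = B / Rp
icorr = 0.034 / 46807 = 7.264×10^-7 A/cm^2

7.264×10^-7 A/cm^2


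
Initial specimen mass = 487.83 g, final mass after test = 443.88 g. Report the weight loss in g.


Weight loss = initial − final
WL = 487.83 − 443.88 = 43.95 g

43.95 g


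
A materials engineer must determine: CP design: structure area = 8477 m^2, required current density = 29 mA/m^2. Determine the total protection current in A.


I = area * current density, then convert mA → A (÷1000)
I = 8477 * 29 / 1000 = 245.83 A

245.83 A


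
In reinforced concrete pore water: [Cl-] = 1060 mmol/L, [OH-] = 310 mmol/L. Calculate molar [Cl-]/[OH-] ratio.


Threshold parameter = [Cl-] / [OH-] (molar basis; both in mmol/L, so units cancel)
Ratio = 1060 / 310 = 3.42

3.42


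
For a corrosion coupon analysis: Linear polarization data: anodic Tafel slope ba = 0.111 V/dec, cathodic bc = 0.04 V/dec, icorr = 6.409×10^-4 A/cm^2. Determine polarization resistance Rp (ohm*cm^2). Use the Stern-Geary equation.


Apply the Stern-Geary equation: Rp = ba*bc / (2.303*icorr*(ba+bc))
ba*bc = 0.111*0.04 = 0.00444
ba+bc = 0.151; 2.303*icorr*(ba+bc) = 2.303*6.409×10^-4*0.151 = 2.228749×10^-4
Rp = 0.00444 / 2.228749×10^-4 = 19.9 ohm*cm^2

19.9 ohm*cm^2


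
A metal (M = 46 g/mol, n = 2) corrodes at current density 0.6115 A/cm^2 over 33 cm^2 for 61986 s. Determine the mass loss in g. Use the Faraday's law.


Apply Faraday's law: m = i*A*t*M / (n*F)
Total charge passed Q = i*A*t = 0.6115*33*61986 = 1250846.487 C
m = Q*M/(n*F) = 1250846.487*46/(2*96485) = 298.1756 g

298.1756 g


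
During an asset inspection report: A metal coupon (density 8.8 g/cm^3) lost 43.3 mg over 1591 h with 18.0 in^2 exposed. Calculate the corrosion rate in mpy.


Apply the mpy weight-loss relation: CR = 534 * W / (D * A * T)
Numerator: 534 * 43.3 = 23122.2
Denominator: 8.8 * 18.0 * 1591 = 252014.4
CR = 23122.2 / 252014.4 = 0.0917 mpy

0.0917 mpy


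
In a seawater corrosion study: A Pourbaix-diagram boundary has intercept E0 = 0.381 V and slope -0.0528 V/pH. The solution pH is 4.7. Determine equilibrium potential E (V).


Apply the Pourbaix line equation: E = E0 + slope*pH
E = 0.381 + (-0.0528)*4.7 = 0.381 + (-0.24816) = 0.13284 V
Rounded to 3 decimal places: E = 0.133 V

0.133 V


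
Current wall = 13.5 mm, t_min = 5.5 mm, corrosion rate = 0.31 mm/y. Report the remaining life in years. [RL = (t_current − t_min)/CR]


Apply the remaining-life relation: RL = (t_current − t_min) / CR
RL = (13.5 − 5.5) / 0.31 = 8.0 / 0.31 = 25.8 years

25.8 years


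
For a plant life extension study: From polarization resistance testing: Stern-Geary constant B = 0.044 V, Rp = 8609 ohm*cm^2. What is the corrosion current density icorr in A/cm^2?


Apply the Stern-Geary relation: icorr = B / Rp
icorr = 0.044 / 8609 = 5.111×10^-6 A/cm^2

5.111×10^-6 A/cm^2


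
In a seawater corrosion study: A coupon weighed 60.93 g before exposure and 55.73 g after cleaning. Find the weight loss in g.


Weight loss = initial − final
WL = 60.93 − 55.73 = 5.2 g

5.2 g


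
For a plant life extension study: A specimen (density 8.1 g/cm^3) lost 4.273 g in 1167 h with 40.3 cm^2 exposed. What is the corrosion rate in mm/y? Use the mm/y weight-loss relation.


Apply the mm/y weight-loss relation: CR = 87600 * W / (D * A * T)
Numerator: 87600 * 4.273 = 374314.8
Denominator: 8.1 * 40.3 * 1167 = 380943.81
CR = 374314.8 / 380943.81 = 0.9826 mm/y

0.9826 mm/y


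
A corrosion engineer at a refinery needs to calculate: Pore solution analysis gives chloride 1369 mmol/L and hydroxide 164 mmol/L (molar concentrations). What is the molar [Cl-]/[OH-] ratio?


Threshold parameter = [Cl-] / [OH-] (molar basis; both in mmol/L, so units cancel)
Ratio = 1369 / 164 = 8.35

8.35


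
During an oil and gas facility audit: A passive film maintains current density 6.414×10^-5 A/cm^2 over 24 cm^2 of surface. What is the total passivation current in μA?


I = i_pass * A, then convert A → μA (×10^6)
I = 6.414×10^-5 * 24 * 10^6 = 1539.36 μA

1539.36 μA


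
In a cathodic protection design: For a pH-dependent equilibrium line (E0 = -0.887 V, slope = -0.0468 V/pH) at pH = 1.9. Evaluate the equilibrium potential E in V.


Apply the Pourbaix line equation: E = E0 + slope*pH
E = -0.887 + (-0.0468)*1.9 = -0.887 + (-0.08892) = -0.97592 V
Rounded to 4 decimal places: E = -0.9759 V

-0.9759 V


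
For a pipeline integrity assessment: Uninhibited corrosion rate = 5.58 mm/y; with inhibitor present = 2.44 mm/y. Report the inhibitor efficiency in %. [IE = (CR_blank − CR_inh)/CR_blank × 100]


Apply the inhibitor-efficiency definition: IE = (CR_blank − CR_inh)/CR_blank × 100
IE = (5.58 − 2.44) / 5.58 × 100
IE = 3.14 / 5.58 × 100 = 56.3 %

56.3 %


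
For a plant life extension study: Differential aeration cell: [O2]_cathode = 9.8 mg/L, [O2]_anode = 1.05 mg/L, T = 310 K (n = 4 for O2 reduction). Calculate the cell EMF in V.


Apply the Nernst concentration-cell relation: E = (RT/nF)*ln(C_cathode/C_anode)
RT/nF = 8.314*310/(4*96485) = 0.00667808 V
ln(9.8/1.05) = 2.23359
E = 0.00667808 * 2.23359 = 0.01492 V

0.01492 V


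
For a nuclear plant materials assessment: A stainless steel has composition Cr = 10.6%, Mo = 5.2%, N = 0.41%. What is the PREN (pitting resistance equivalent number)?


Apply the PREN formula: PREN = Cr + 3.3*Mo + 16*N
PREN = 10.6 + 3.3*5.2 + 16*0.41
PREN = 10.6 + 17.16 + 6.56 = 34.32

34.32


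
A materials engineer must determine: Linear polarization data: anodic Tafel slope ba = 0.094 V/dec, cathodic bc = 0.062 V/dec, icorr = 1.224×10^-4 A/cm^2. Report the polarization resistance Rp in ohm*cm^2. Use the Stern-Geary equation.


Apply the Stern-Geary equation: Rp = ba*bc / (2.303*icorr*(ba+bc))
ba*bc = 0.094*0.062 = 0.005828
ba+bc = 0.156; 2.303*icorr*(ba+bc) = 2.303*1.224×10^-4*0.156 = 4.3974403×10^-5
Rp = 0.005828 / 4.3974403×10^-5 = 132.53 ohm*cm^2

132.53 ohm*cm^2


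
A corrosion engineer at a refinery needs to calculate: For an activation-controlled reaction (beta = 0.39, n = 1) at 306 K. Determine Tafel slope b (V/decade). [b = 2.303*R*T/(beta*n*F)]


Apply the Tafel slope relation: b = 2.303*R*T/(beta*n*F)
Numerator: 2.303 * 8.314 * 306 = 5859.03
Denominator: 0.39 * 1 * 96485 = 37629.15
b = 5859.03 / 37629.15 = 0.1557 V/decade

0.1557 V/decade


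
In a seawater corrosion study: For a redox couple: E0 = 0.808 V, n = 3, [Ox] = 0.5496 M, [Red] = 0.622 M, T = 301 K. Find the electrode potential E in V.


Apply the Nernst equation: E = E0 + (RT/nF)*ln([Ox]/[Red])
Step 1: RT/nF = 8.314*301/(3*96485) = 0.00864561 V
Step 2: [Ox]/[Red] = 0.5496/0.622 = 0.883601
Step 3: ln(0.883601) = -0.12375
Step 4: correction = 0.00864561 * -0.12375 = -0.001 V
E = 0.808 + -0.001 = 0.807 V

0.807 V


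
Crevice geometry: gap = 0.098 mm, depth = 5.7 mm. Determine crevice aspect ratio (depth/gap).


Aspect ratio = depth / gap
Ratio = 5.7 / 0.098 = 58.2

58.2


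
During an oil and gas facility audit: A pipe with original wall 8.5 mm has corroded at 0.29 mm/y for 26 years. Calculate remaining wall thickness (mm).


Remaining wall = original − CR × time
t = 8.5 − 0.29*26 = 8.5 − 7.54 = 0.96 mm

0.96 mm


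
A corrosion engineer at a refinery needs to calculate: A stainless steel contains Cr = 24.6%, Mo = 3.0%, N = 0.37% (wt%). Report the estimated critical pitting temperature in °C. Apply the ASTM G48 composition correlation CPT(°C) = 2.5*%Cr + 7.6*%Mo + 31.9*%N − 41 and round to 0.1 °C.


Apply the ASTM G48 empirical CPT estimate: CPT(°C) = 2.5*%Cr + 7.6*%Mo + 31.9*%N − 41
2.5*24.6 = 61.5; 7.6*3.0 = 22.8; 31.9*0.37 = 11.803
CPT = 61.5 + 22.8 + 11.803 − 41 = 55.103 °C
Rounded to 0.1 °C: CPT ≈ 55.1 °C

55.1 °C


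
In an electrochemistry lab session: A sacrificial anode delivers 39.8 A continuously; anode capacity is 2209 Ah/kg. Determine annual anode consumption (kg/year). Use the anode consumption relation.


Annual consumption = current * hours per year / capacity
Rate = 39.8 * 8760 / 2209 = 157.8 kg/year

157.8 kg/year


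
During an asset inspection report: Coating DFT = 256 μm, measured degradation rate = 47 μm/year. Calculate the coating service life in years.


Service life = thickness / degradation rate
Life = 256 / 47 = 5.4 years

5.4 years


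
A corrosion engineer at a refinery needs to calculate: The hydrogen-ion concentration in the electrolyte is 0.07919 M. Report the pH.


pH = −log10[H+]
pH = −log10(0.07919) = 1.1

1.1


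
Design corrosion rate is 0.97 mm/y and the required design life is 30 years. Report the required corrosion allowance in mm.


Corrosion allowance = CR × design life
CA = 0.97 * 30 = 29.1 mm

29.1 mm


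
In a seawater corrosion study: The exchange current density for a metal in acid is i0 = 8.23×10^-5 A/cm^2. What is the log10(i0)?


i0 = 8.23×10^-5 A/cm^2
log10(i0) = -4.085

-4.085


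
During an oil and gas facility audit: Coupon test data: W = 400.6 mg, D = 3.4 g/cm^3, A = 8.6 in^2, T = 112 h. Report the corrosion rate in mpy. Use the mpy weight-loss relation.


Apply the mpy weight-loss relation: CR = 534 * W / (D * A * T)
Numerator: 534 * 400.6 = 213920.4
Denominator: 3.4 * 8.6 * 112 = 3274.88
CR = 213920.4 / 3274.88 = 65.322 mpy

65.322 mpy


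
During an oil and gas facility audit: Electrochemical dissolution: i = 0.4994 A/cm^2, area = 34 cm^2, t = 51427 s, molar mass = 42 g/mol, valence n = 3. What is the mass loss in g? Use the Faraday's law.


Apply Faraday's law: m = i*A*t*M / (n*F)
Total charge passed Q = i*A*t = 0.4994*34*51427 = 873209.8892 C
m = Q*M/(n*F) = 873209.8892*42/(3*96485) = 126.70299 g

126.70299 g


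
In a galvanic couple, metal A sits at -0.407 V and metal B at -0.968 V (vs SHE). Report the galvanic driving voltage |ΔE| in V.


Driving voltage is the absolute potential difference.
|ΔE| = |-0.407 − (-0.968)| = 0.561 V

0.561 V


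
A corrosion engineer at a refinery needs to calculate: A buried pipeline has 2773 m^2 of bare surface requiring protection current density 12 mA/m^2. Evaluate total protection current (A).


I = area * current density, then convert mA → A (÷1000)
I = 2773 * 12 / 1000 = 33.28 A

33.28 A


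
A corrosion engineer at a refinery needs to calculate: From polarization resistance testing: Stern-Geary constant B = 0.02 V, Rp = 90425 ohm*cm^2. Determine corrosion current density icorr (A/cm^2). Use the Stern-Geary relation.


Apply the Stern-Geary relation: icorr = B / Rp
icorr = 0.02 / 90425 = 2.212×10^-7 A/cm^2

2.212×10^-7 A/cm^2


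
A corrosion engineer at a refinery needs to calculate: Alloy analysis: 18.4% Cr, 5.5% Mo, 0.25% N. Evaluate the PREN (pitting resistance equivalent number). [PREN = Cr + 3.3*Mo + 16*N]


Apply the PREN formula: PREN = Cr + 3.3*Mo + 16*N
PREN = 18.4 + 3.3*5.5 + 16*0.25
PREN = 18.4 + 18.15 + 4.0 = 40.55

40.55


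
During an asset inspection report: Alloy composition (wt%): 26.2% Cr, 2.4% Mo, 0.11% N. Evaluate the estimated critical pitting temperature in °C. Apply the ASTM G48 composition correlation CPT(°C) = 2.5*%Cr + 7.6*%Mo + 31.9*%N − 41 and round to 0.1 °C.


Apply the ASTM G48 empirical CPT estimate: CPT(°C) = 2.5*%Cr + 7.6*%Mo + 31.9*%N − 41
2.5*26.2 = 65.5; 7.6*2.4 = 18.24; 31.9*0.11 = 3.509
CPT = 65.5 + 18.24 + 3.509 − 41 = 46.249 °C
Rounded to 0.1 °C: CPT ≈ 46.2 °C

46.2 °C


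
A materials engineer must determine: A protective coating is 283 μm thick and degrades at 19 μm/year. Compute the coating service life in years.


Service life = thickness / degradation rate
Life = 283 / 19 = 14.9 years

14.9 years


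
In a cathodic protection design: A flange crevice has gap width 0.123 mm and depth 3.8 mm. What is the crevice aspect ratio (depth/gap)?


Aspect ratio = depth / gap
Ratio = 3.8 / 0.123 = 30.9

30.9


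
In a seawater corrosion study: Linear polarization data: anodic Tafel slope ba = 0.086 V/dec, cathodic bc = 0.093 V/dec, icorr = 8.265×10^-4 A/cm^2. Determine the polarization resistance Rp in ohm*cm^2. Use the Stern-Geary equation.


Apply the Stern-Geary equation: Rp = ba*bc / (2.303*icorr*(ba+bc))
ba*bc = 0.086*0.093 = 0.007998
ba+bc = 0.179; 2.303*icorr*(ba+bc) = 2.303*8.265×10^-4*0.179 = 3.4071388×10^-4
Rp = 0.007998 / 3.4071388×10^-4 = 23.5 ohm*cm^2

23.5 ohm*cm^2


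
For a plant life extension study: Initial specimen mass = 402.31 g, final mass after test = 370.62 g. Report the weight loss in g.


Weight loss = initial − final
WL = 402.31 − 370.62 = 31.69 g

31.69 g


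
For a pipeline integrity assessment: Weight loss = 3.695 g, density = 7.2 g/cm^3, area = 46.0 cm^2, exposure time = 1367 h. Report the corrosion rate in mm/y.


Apply the mm/y weight-loss relation: CR = 87600 * W / (D * A * T)
Numerator: 87600 * 3.695 = 323682.0
Denominator: 7.2 * 46.0 * 1367 = 452750.4
CR = 323682.0 / 452750.4 = 0.714924 mm/y

0.714924 mm/y


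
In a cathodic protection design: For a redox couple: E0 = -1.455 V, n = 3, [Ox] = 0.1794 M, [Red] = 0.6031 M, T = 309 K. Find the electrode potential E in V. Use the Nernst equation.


Apply the Nernst equation: E = E0 + (RT/nF)*ln([Ox]/[Red])
Step 1: RT/nF = 8.314*309/(3*96485) = 0.00887539 V
Step 2: [Ox]/[Red] = 0.1794/0.6031 = 0.297463
Step 3: ln(0.297463) = -1.212465
Step 4: correction = 0.00887539 * -1.212465 = -0.011 V
E = -1.455 + -0.011 = -1.466 V

-1.466 V


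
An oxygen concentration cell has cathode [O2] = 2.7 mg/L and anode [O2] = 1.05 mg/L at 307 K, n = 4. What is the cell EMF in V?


Apply the Nernst concentration-cell relation: E = (RT/nF)*ln(C_cathode/C_anode)
RT/nF = 8.314*307/(4*96485) = 0.00661346 V
ln(2.7/1.05) = 0.94446
E = 0.00661346 * 0.94446 = 0.00625 V

0.00625 V


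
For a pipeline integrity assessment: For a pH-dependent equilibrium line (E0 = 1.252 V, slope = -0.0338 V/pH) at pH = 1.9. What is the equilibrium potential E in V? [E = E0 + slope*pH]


Apply the Pourbaix line equation: E = E0 + slope*pH
E = 1.252 + (-0.0338)*1.9 = 1.252 + (-0.06422) = 1.18778 V
Rounded to 3 decimal places: E = 1.188 V

1.188 V


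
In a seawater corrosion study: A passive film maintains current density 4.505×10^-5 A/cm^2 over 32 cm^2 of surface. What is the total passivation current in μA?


I = i_pass * A, then convert A → μA (×10^6)
I = 4.505×10^-5 * 32 * 10^6 = 1441.6 μA

1441.6 μA


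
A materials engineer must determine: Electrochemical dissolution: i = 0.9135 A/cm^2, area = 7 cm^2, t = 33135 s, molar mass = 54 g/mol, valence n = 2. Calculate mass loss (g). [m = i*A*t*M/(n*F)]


Apply Faraday's law: m = i*A*t*M / (n*F)
Total charge passed Q = i*A*t = 0.9135*7*33135 = 211881.7575 C
m = Q*M/(n*F) = 211881.7575*54/(2*96485) = 59.2922 g

59.2922 g


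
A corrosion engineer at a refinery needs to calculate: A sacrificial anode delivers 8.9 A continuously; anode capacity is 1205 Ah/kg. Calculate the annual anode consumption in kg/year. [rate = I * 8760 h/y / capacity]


Annual consumption = current * hours per year / capacity
Rate = 8.9 * 8760 / 1205 = 64.7 kg/year

64.7 kg/year


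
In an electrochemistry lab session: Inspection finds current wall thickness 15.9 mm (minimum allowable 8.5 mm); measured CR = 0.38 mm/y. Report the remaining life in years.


Apply the remaining-life relation: RL = (t_current − t_min) / CR
RL = (15.9 − 8.5) / 0.38 = 7.4 / 0.38 = 19.5 years

19.5 years


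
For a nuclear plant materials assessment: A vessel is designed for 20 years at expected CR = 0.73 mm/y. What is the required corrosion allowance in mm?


Corrosion allowance = CR × design life
CA = 0.73 * 20 = 14.6 mm

14.6 mm


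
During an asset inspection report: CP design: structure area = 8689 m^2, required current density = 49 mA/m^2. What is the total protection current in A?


I = area * current density, then convert mA → A (÷1000)
I = 8689 * 49 / 1000 = 425.76 A

425.76 A


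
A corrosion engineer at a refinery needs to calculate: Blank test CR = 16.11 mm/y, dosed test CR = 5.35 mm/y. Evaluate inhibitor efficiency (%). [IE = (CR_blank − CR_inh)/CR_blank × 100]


Apply the inhibitor-efficiency definition: IE = (CR_blank − CR_inh)/CR_blank × 100
IE = (16.11 − 5.35) / 16.11 × 100
IE = 10.76 / 16.11 × 100 = 66.8 %

66.8 %


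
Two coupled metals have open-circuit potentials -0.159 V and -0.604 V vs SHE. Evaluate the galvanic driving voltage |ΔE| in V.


Driving voltage is the absolute potential difference.
|ΔE| = |-0.159 − (-0.604)| = 0.445 V

0.445 V


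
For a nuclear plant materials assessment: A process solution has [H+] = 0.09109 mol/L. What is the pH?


pH = −log10[H+]
pH = −log10(0.09109) = 1.04

1.04


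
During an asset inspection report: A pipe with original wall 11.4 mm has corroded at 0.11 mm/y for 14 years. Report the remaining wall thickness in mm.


Remaining wall = original − CR × time
t = 11.4 − 0.11*14 = 11.4 − 1.54 = 9.86 mm

9.86 mm


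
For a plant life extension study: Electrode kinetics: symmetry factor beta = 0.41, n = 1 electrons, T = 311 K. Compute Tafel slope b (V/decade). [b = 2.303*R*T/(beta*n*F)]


Apply the Tafel slope relation: b = 2.303*R*T/(beta*n*F)
Numerator: 2.303 * 8.314 * 311 = 5954.76
Denominator: 0.41 * 1 * 96485 = 39558.85
b = 5954.76 / 39558.85 = 0.1505 V/decade

0.1505 V/decade


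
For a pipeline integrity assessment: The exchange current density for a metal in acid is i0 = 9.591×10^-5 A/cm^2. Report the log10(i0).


i0 = 9.591×10^-5 A/cm^2
log10(i0) = -4.018

-4.018


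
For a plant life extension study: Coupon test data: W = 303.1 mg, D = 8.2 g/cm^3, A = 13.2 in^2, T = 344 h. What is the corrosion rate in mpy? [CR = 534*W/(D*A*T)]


Apply the mpy weight-loss relation: CR = 534 * W / (D * A * T)
Numerator: 534 * 303.1 = 161855.4
Denominator: 8.2 * 13.2 * 344 = 37234.56
CR = 161855.4 / 37234.56 = 4.34691 mpy

4.34691 mpy


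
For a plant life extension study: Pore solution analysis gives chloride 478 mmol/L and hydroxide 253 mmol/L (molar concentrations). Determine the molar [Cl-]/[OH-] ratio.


Threshold parameter = [Cl-] / [OH-] (molar basis; both in mmol/L, so units cancel)
Ratio = 478 / 253 = 1.89

1.89


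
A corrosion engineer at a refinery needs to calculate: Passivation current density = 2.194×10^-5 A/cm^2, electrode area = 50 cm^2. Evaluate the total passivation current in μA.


I = i_pass * A, then convert A → μA (×10^6)
I = 2.194×10^-5 * 50 * 10^6 = 1097.0 μA

1097.0 μA


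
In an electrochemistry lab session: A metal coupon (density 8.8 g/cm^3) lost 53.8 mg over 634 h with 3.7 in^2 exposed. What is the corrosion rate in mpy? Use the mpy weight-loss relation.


Apply the mpy weight-loss relation: CR = 534 * W / (D * A * T)
Numerator: 534 * 53.8 = 28729.2
Denominator: 8.8 * 3.7 * 634 = 20643.04
CR = 28729.2 / 20643.04 = 1.392 mpy

1.392 mpy


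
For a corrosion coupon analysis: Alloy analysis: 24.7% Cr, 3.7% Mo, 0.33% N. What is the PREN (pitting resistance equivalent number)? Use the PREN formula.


Apply the PREN formula: PREN = Cr + 3.3*Mo + 16*N
PREN = 24.7 + 3.3*3.7 + 16*0.33
PREN = 24.7 + 12.21 + 5.28 = 42.19

42.19


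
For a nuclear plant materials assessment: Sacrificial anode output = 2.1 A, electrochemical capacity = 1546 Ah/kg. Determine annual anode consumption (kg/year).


Annual consumption = current * hours per year / capacity
Rate = 2.1 * 8760 / 1546 = 11.9 kg/year

11.9 kg/year


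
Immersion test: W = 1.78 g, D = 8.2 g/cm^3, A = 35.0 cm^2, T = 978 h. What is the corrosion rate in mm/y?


Apply the mm/y weight-loss relation: CR = 87600 * W / (D * A * T)
Numerator: 87600 * 1.78 = 155928.0
Denominator: 8.2 * 35.0 * 978 = 280686.0
CR = 155928.0 / 280686.0 = 0.5555 mm/y

0.5555 mm/y


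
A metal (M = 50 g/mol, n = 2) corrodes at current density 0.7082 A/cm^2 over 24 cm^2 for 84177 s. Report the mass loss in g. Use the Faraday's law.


Apply Faraday's law: m = i*A*t*M / (n*F)
Total charge passed Q = i*A*t = 0.7082*24*84177 = 1430739.6336 C
m = Q*M/(n*F) = 1430739.6336*50/(2*96485) = 370.7156 g

370.7156 g


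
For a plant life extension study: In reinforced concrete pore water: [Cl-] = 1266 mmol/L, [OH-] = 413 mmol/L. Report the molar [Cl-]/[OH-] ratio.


Threshold parameter = [Cl-] / [OH-] (molar basis; both in mmol/L, so units cancel)
Ratio = 1266 / 413 = 3.07

3.07


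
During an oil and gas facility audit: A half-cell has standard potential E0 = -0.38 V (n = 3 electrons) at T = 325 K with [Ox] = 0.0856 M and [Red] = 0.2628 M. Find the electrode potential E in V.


Apply the Nernst equation: E = E0 + (RT/nF)*ln([Ox]/[Red])
Step 1: RT/nF = 8.314*325/(3*96485) = 0.00933496 V
Step 2: [Ox]/[Red] = 0.0856/0.2628 = 0.325723
Step 3: ln(0.325723) = -1.121708
Step 4: correction = 0.00933496 * -1.121708 = -0.01 V
E = -0.38 + -0.01 = -0.39 V

-0.39 V


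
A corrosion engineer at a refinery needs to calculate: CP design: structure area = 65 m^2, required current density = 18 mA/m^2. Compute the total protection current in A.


I = area * current density, then convert mA → A (÷1000)
I = 65 * 18 / 1000 = 1.17 A

1.17 A


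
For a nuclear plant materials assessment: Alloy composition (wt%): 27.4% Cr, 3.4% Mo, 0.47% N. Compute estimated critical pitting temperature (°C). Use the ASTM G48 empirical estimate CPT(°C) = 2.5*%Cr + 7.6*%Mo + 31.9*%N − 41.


Apply the ASTM G48 empirical CPT estimate: CPT(°C) = 2.5*%Cr + 7.6*%Mo + 31.9*%N − 41
2.5*27.4 = 68.5; 7.6*3.4 = 25.84; 31.9*0.47 = 14.993
CPT = 68.5 + 25.84 + 14.993 − 41 = 68.333 °C
Rounded to 0.1 °C: CPT ≈ 68.3 °C

68.3 °C


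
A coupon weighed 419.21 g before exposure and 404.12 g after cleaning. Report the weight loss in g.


Weight loss = initial − final
WL = 419.21 − 404.12 = 15.09 g

15.09 g


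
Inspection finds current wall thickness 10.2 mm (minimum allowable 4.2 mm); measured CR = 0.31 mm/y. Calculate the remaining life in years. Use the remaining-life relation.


Apply the remaining-life relation: RL = (t_current − t_min) / CR
RL = (10.2 − 4.2) / 0.31 = 6.0 / 0.31 = 19.4 years

19.4 years


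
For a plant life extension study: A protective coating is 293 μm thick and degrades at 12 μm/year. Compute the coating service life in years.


Service life = thickness / degradation rate
Life = 293 / 12 = 24.4 years

24.4 years


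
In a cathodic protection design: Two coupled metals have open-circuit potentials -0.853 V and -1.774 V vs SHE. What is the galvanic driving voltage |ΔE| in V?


Driving voltage is the absolute potential difference.
|ΔE| = |-0.853 − (-1.774)| = 0.921 V

0.921 V


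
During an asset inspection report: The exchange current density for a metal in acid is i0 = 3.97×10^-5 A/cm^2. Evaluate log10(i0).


i0 = 3.97×10^-5 A/cm^2
log10(i0) = -4.401

-4.401


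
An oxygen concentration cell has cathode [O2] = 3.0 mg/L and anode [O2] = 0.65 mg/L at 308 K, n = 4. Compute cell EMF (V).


Apply the Nernst concentration-cell relation: E = (RT/nF)*ln(C_cathode/C_anode)
RT/nF = 8.314*308/(4*96485) = 0.006635 V
ln(3.0/0.65) = 1.5294
E = 0.006635 * 1.5294 = 0.01015 V

0.01015 V


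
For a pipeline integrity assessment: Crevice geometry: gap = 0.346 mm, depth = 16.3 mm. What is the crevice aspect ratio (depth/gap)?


Aspect ratio = depth / gap
Ratio = 16.3 / 0.346 = 47.1

47.1


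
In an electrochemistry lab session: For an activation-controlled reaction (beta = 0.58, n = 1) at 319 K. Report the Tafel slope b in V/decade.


Apply the Tafel slope relation: b = 2.303*R*T/(beta*n*F)
Numerator: 2.303 * 8.314 * 319 = 6107.94
Denominator: 0.58 * 1 * 96485 = 55961.3
b = 6107.94 / 55961.3 = 0.1091 V/decade

0.1091 V/decade


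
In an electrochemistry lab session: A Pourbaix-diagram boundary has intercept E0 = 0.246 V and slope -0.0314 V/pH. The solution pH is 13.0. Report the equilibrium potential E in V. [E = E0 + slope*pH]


Apply the Pourbaix line equation: E = E0 + slope*pH
E = 0.246 + (-0.0314)*13.0 = 0.246 + (-0.4082) = -0.1622 V
Rounded to 3 decimal places: E = -0.162 V

-0.162 V


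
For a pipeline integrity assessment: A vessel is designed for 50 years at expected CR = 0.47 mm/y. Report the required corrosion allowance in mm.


Corrosion allowance = CR × design life
CA = 0.47 * 50 = 23.5 mm

23.5 mm


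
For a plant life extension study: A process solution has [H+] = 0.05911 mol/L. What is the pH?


pH = −log10[H+]
pH = −log10(0.05911) = 1.23

1.23


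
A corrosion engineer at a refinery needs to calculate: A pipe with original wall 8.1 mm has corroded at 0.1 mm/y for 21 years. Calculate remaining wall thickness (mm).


Remaining wall = original − CR × time
t = 8.1 − 0.1*21 = 8.1 − 2.1 = 6.0 mm

6.0 mm
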